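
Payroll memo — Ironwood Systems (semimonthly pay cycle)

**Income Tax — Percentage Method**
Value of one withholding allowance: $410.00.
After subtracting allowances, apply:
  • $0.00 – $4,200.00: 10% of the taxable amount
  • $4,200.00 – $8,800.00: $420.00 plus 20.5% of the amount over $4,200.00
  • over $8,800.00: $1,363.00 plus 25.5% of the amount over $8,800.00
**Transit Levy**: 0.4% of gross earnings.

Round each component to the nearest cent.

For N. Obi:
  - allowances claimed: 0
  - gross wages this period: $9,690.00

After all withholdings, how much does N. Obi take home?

$8,061.29

Income Tax: taxable = $9,690.00
  $1,363.00 + 25.5% × ($9,690.00 − $8,800.00) = $1,363.00 + 25.5% × $890.00 = $1,589.95
Transit Levy: 0.4% × $9,690.00 = $38.76
Total withheld: $1,589.95 + $38.76 = $1,628.71
Net pay: $9,690.00 − $1,628.71 = $8,061.29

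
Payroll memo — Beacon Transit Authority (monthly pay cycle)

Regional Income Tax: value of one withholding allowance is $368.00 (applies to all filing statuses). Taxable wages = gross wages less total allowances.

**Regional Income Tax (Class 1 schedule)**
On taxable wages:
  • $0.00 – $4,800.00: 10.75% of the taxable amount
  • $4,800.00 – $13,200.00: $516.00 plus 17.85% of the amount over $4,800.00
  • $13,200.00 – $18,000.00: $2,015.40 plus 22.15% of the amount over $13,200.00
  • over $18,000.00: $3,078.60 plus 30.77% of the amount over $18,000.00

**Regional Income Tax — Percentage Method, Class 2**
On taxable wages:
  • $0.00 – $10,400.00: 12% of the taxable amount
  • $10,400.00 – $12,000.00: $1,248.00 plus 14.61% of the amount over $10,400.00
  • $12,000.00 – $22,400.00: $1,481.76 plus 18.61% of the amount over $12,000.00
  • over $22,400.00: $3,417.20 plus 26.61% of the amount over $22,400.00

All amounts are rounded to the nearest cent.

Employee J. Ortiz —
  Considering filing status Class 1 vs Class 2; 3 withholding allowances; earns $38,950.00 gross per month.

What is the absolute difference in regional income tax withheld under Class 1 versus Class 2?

Regional Income Tax (Class 1): taxable = $38,950.00 − 3×$368.00 = $37,846.00
  $3,078.60 + 30.77% × ($37,846.00 − $18,000.00) = $3,078.60 + 30.77% × $19,846.00 = $9,185.21
Regional Income Tax (Class 2): taxable = $38,950.00 − 3×$368.00 = $37,846.00
  $3,417.20 + 26.61% × ($37,846.00 − $22,400.00) = $3,417.20 + 26.61% × $15,446.00 = $7,527.38
Difference: |$9,185.21 − $7,527.38| = $1,657.83 (higher under Class 1)

$1,657.83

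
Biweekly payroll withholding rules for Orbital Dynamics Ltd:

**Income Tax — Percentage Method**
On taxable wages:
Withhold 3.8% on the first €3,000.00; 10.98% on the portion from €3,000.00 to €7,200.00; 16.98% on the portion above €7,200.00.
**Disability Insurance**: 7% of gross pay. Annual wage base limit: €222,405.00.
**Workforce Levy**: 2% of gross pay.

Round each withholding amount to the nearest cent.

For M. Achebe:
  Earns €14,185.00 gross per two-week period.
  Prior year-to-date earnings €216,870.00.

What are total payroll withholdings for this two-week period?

Income Tax: taxable = €14,185.00
  €575.16 + 16.98% × (€14,185.00 − €7,200.00) = €575.16 + 16.98% × €6,985.00 = €1,761.21
Disability Insurance: cap €222,405.00 − YTD €216,870.00 = €5,535.00 subject; 7% × €5,535.00 = €387.45
Workforce Levy: 2% × €14,185.00 = €283.70
Total: €1,761.21 + €387.45 + €283.70 = €2,432.36

€2,432.36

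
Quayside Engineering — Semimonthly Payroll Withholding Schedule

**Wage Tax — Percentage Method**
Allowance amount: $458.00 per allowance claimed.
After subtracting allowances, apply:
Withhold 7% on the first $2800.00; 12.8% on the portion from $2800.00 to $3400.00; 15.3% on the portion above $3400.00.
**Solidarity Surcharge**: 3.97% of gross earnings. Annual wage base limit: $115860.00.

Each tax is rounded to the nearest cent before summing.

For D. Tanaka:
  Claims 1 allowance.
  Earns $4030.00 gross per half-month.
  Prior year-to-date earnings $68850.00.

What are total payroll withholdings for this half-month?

Wage Tax: taxable = $4030.00 − 1×$458.00 = $3572.00
  $272.80 + 15.3% × ($3572.00 − $3400.00) = $272.80 + 15.3% × $172.00 = $299.12
Solidarity Surcharge: 3.97% × $4030.00 = $159.99
Total: $299.12 + $159.99 = $459.11

$459.11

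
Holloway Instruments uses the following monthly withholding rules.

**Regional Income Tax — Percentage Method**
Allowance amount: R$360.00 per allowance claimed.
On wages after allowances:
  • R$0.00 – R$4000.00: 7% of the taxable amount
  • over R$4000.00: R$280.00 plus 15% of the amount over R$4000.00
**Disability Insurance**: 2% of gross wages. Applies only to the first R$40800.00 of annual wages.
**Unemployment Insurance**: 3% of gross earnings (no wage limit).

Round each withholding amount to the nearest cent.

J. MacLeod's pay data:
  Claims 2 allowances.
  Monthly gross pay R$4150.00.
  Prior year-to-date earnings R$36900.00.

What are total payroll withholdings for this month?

R$442.60

Regional Income Tax: taxable = R$4150.00 − 2×R$360.00 = R$3430.00
  7% × R$3430.00 = R$240.10
Disability Insurance: cap R$40800.00 − YTD R$36900.00 = R$3900.00 subject; 2% × R$3900.00 = R$78.00
Unemployment Insurance: 3% × R$4150.00 = R$124.50
Total: R$240.10 + R$78.00 + R$124.50 = R$442.60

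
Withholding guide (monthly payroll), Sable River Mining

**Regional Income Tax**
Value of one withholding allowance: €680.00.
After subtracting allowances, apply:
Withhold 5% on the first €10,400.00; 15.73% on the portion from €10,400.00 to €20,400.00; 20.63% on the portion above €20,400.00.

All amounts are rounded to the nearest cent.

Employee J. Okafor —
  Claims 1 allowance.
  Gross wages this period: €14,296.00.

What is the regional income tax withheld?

Regional Income Tax: taxable = €14,296.00 − 1×€680.00 = €13,616.00
  €520.00 + 15.73% × (€13,616.00 − €10,400.00) = €520.00 + 15.73% × €3,216.00 = €1,025.88

€1,025.88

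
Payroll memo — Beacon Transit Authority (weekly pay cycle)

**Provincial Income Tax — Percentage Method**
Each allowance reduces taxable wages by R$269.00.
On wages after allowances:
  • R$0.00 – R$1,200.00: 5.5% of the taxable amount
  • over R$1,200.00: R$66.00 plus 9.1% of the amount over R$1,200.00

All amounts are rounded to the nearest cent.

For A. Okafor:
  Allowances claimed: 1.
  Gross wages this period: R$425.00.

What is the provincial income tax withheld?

Provincial Income Tax: taxable = R$425.00 − 1×R$269.00 = R$156.00
  5.5% × R$156.00 = R$8.58

R$8.58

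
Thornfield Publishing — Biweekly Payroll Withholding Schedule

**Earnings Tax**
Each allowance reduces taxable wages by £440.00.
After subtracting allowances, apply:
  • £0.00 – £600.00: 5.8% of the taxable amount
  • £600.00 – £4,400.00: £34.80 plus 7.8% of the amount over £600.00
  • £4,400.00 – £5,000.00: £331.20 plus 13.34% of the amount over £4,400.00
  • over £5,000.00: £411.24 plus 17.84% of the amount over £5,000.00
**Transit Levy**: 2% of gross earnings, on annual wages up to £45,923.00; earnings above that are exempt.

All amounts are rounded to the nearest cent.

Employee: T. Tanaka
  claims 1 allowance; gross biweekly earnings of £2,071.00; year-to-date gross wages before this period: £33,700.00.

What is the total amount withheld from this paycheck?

Earnings Tax: taxable = £2,071.00 − 1×£440.00 = £1,631.00
  £34.80 + 7.8% × (£1,631.00 − £600.00) = £34.80 + 7.8% × £1,031.00 = £115.22
Transit Levy: 2% × £2,071.00 = £41.42
Total: £115.22 + £41.42 = £156.64

£156.64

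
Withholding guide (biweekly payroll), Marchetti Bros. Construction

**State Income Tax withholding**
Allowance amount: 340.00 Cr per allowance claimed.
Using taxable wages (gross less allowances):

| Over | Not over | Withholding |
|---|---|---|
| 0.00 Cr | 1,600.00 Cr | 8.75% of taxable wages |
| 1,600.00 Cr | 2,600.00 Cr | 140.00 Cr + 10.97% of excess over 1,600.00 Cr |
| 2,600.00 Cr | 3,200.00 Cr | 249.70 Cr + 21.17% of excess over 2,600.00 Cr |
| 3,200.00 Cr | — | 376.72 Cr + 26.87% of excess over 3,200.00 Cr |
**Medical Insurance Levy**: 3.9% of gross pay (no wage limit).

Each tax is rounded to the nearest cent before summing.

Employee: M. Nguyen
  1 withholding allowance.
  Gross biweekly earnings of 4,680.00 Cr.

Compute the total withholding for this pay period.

865.56 Cr

State Income Tax: taxable = 4,680.00 Cr − 1×340.00 Cr = 4,340.00 Cr
  376.72 Cr + 26.87% × (4,340.00 Cr − 3,200.00 Cr) = 376.72 Cr + 26.87% × 1,140.00 Cr = 683.04 Cr
Medical Insurance Levy: 3.9% × 4,680.00 Cr = 182.52 Cr
Total: 683.04 Cr + 182.52 Cr = 865.56 Cr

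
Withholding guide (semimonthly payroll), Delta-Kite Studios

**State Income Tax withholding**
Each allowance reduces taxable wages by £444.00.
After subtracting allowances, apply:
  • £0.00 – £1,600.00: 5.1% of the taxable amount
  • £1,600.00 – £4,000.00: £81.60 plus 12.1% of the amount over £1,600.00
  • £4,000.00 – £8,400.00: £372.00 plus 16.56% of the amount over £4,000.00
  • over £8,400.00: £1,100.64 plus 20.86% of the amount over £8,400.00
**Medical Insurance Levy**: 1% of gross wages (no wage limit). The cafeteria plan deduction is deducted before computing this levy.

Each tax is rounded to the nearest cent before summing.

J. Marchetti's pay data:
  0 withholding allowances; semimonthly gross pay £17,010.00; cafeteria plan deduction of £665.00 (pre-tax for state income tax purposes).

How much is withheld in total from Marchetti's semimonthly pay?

State Income Tax: taxable = £17,010.00 − £665.00 = £16,345.00
  £1,100.64 + 20.86% × (£16,345.00 − £8,400.00) = £1,100.64 + 20.86% × £7,945.00 = £2,757.97
Medical Insurance Levy: 1% × £16,345.00 = £163.45
Total: £2,757.97 + £163.45 = £2,921.42

£2,921.42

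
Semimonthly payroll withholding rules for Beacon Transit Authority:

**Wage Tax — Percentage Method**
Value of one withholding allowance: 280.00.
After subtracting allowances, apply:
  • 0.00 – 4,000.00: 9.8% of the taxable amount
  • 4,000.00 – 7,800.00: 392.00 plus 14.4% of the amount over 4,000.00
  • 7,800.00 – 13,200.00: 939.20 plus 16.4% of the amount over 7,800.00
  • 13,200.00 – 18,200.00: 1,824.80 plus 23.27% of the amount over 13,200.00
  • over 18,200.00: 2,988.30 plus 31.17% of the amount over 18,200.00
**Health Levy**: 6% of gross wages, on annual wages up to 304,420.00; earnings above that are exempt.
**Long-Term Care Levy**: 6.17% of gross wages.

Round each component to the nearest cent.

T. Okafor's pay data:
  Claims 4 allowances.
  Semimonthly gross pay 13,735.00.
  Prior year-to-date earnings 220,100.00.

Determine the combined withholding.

3,400.41

Wage Tax: taxable = 13,735.00 − 4×280.00 = 12,615.00
  939.20 + 16.4% × (12,615.00 − 7,800.00) = 939.20 + 16.4% × 4,815.00 = 1,728.86
Health Levy: 6% × 13,735.00 = 824.10
Long-Term Care Levy: 6.17% × 13,735.00 = 847.45
Total: 1,728.86 + 824.10 + 847.45 = 3,400.41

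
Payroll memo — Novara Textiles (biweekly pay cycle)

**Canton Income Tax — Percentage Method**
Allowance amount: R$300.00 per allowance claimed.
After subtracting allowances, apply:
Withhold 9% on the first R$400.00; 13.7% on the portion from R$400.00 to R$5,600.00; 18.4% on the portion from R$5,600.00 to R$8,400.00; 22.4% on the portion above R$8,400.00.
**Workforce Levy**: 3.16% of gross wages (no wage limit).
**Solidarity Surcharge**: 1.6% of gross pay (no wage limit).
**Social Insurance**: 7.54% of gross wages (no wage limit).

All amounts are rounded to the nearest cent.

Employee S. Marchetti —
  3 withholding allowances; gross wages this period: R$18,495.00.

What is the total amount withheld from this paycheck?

R$5,598.16

Canton Income Tax: taxable = R$18,495.00 − 3×R$300.00 = R$17,595.00
  R$1,263.60 + 22.4% × (R$17,595.00 − R$8,400.00) = R$1,263.60 + 22.4% × R$9,195.00 = R$3,323.28
Workforce Levy: 3.16% × R$18,495.00 = R$584.44
Solidarity Surcharge: 1.6% × R$18,495.00 = R$295.92
Social Insurance: 7.54% × R$18,495.00 = R$1,394.52
Total: R$3,323.28 + R$584.44 + R$295.92 + R$1,394.52 = R$5,598.16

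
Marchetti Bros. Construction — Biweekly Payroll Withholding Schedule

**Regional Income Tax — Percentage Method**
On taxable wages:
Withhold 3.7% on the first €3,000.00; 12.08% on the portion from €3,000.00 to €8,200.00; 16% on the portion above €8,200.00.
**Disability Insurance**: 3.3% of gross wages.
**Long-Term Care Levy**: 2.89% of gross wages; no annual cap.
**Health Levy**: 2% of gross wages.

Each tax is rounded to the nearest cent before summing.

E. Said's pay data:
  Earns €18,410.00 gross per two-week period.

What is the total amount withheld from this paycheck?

€3,880.54

Regional Income Tax: taxable = €18,410.00
  €739.16 + 16% × (€18,410.00 − €8,200.00) = €739.16 + 16% × €10,210.00 = €2,372.76
Disability Insurance: 3.3% × €18,410.00 = €607.53
Long-Term Care Levy: 2.89% × €18,410.00 = €532.05
Health Levy: 2% × €18,410.00 = €368.20
Total: €2,372.76 + €607.53 + €532.05 + €368.20 = €3,880.54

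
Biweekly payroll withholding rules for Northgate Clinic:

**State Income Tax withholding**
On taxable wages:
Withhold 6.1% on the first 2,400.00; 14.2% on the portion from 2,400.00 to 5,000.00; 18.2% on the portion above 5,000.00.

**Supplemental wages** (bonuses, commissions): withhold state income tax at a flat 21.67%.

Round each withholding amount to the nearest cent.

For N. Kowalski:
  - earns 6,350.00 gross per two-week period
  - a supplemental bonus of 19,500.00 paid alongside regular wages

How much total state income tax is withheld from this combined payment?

State Income Tax: taxable = 6,350.00
  515.60 + 18.2% × (6,350.00 − 5,000.00) = 515.60 + 18.2% × 1,350.00 = 761.30
Supplemental (21.67% flat on bonus): 21.67% × 19,500.00 = 4,225.65
Total state income tax: 761.30 + 4,225.65 = 4,986.95

4,986.95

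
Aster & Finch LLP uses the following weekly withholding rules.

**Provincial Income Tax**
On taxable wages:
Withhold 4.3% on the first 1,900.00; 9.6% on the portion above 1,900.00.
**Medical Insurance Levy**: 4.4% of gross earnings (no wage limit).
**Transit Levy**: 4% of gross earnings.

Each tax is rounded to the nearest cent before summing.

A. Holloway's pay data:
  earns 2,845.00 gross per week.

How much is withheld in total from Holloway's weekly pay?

Provincial Income Tax: taxable = 2,845.00
  81.70 + 9.6% × (2,845.00 − 1,900.00) = 81.70 + 9.6% × 945.00 = 172.42
Medical Insurance Levy: 4.4% × 2,845.00 = 125.18
Transit Levy: 4% × 2,845.00 = 113.80
Total: 172.42 + 125.18 + 113.80 = 411.40

411.40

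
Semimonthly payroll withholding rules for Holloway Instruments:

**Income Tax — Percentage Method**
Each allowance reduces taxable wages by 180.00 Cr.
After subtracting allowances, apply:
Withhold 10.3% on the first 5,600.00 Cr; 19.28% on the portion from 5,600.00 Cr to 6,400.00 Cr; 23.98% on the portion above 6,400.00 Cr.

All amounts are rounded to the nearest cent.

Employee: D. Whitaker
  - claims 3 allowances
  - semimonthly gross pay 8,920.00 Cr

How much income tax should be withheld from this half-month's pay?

Income Tax: taxable = 8,920.00 Cr − 3×180.00 Cr = 8,380.00 Cr
  731.04 Cr + 23.98% × (8,380.00 Cr − 6,400.00 Cr) = 731.04 Cr + 23.98% × 1,980.00 Cr = 1,205.84 Cr

1,205.84 Cr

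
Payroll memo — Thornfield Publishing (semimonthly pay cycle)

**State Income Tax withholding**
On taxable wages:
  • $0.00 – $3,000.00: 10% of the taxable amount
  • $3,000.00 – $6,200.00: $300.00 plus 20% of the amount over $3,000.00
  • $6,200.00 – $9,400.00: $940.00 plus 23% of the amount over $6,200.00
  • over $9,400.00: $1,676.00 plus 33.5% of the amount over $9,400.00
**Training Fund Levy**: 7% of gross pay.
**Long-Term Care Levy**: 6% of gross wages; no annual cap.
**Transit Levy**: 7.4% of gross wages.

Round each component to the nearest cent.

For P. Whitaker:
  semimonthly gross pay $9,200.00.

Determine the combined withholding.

State Income Tax: taxable = $9,200.00
  $940.00 + 23% × ($9,200.00 − $6,200.00) = $940.00 + 23% × $3,000.00 = $1,630.00
Training Fund Levy: 7% × $9,200.00 = $644.00
Long-Term Care Levy: 6% × $9,200.00 = $552.00
Transit Levy: 7.4% × $9,200.00 = $680.80
Total: $1,630.00 + $644.00 + $552.00 + $680.80 = $3,506.80

$3,506.80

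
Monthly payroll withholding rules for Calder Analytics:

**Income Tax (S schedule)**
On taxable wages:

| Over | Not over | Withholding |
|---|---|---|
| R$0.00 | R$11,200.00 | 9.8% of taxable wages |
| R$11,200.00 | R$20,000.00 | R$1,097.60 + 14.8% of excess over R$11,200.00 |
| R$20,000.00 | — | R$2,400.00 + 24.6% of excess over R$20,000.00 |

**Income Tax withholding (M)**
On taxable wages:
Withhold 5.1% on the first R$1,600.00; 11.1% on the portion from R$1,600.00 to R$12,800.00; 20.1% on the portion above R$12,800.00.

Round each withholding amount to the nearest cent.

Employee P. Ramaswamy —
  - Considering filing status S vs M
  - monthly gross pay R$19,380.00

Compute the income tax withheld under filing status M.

Income Tax (M): taxable = R$19,380.00
  R$1,324.80 + 20.1% × (R$19,380.00 − R$12,800.00) = R$1,324.80 + 20.1% × R$6,580.00 = R$2,647.38

R$2,647.38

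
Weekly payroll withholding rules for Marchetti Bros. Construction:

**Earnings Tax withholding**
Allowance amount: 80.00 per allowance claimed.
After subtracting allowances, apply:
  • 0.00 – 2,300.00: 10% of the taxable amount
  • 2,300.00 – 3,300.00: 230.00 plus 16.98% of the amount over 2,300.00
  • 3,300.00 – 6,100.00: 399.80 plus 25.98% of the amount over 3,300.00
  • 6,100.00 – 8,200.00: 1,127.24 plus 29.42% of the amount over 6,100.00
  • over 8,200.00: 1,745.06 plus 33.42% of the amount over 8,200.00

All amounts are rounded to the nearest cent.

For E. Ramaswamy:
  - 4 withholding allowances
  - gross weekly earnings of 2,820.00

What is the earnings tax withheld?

263.96

Earnings Tax: taxable = 2,820.00 − 4×80.00 = 2,500.00
  230.00 + 16.98% × (2,500.00 − 2,300.00) = 230.00 + 16.98% × 200.00 = 263.96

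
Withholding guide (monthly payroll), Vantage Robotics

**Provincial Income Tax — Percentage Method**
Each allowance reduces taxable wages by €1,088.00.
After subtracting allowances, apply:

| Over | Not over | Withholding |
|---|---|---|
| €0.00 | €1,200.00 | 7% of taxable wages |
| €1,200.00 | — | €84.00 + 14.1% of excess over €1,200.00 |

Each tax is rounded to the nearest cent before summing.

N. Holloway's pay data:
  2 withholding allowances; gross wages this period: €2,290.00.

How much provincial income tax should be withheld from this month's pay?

€7.98

Provincial Income Tax: taxable = €2,290.00 − 2×€1,088.00 = €114.00
  7% × €114.00 = €7.98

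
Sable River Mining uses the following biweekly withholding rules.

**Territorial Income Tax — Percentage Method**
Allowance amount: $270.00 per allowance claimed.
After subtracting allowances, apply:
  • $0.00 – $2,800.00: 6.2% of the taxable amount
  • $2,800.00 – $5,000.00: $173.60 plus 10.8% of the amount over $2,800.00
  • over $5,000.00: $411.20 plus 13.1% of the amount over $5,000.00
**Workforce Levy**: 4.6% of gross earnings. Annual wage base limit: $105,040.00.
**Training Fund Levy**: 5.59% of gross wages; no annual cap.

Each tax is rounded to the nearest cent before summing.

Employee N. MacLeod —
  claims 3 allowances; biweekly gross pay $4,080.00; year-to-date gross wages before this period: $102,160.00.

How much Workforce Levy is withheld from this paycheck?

$132.48

Workforce Levy: cap $105,040.00 − YTD $102,160.00 = $2,880.00 subject; 4.6% × $2,880.00 = $132.48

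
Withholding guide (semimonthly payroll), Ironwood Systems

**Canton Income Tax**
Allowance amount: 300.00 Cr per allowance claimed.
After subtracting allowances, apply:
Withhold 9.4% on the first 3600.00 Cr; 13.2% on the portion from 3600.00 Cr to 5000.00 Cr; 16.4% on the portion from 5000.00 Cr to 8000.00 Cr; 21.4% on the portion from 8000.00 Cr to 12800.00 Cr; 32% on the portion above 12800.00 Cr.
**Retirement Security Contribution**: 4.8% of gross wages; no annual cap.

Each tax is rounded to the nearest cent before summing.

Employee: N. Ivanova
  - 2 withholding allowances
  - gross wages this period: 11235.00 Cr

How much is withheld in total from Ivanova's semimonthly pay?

2118.37 Cr

Canton Income Tax: taxable = 11235.00 Cr − 2×300.00 Cr = 10635.00 Cr
  1015.20 Cr + 21.4% × (10635.00 Cr − 8000.00 Cr) = 1015.20 Cr + 21.4% × 2635.00 Cr = 1579.09 Cr
Retirement Security Contribution: 4.8% × 11235.00 Cr = 539.28 Cr
Total: 1579.09 Cr + 539.28 Cr = 2118.37 Cr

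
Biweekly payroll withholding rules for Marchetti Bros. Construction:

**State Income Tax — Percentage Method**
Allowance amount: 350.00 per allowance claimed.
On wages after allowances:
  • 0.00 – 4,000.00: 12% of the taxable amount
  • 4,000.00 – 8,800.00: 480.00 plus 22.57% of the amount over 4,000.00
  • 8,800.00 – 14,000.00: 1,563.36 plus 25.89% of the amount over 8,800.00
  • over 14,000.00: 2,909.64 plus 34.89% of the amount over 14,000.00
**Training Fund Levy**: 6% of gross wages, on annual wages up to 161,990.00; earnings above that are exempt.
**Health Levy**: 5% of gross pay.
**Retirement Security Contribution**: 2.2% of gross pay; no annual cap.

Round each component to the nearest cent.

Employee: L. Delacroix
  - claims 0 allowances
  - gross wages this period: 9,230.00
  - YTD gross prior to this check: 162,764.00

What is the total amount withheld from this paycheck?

2,339.25

State Income Tax: taxable = 9,230.00
  1,563.36 + 25.89% × (9,230.00 − 8,800.00) = 1,563.36 + 25.89% × 430.00 = 1,674.69
Training Fund Levy: YTD 162,764.00 ≥ cap 161,990.00 → 0.00
Health Levy: 5% × 9,230.00 = 461.50
Retirement Security Contribution: 2.2% × 9,230.00 = 203.06
Total: 1,674.69 + 0.00 + 461.50 + 203.06 = 2,339.25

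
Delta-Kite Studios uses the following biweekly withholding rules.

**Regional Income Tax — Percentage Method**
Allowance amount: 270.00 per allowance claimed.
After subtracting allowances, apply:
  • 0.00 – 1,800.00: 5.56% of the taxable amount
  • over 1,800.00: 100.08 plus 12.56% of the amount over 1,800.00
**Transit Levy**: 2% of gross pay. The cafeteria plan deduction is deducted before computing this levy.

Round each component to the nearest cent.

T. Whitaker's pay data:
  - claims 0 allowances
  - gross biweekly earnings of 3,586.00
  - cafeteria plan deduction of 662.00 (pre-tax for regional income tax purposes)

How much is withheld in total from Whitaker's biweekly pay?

Regional Income Tax: taxable = 3,586.00 − 662.00 = 2,924.00
  100.08 + 12.56% × (2,924.00 − 1,800.00) = 100.08 + 12.56% × 1,124.00 = 241.25
Transit Levy: 2% × 2,924.00 = 58.48
Total: 241.25 + 58.48 = 299.73

299.73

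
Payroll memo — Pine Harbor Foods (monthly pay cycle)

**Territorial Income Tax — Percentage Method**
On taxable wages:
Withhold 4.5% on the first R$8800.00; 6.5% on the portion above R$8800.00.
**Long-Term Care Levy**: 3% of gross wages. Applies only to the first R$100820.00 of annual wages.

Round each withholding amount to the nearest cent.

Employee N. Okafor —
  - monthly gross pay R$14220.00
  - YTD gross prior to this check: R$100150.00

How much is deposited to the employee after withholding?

R$13451.60

Territorial Income Tax: taxable = R$14220.00
  R$396.00 + 6.5% × (R$14220.00 − R$8800.00) = R$396.00 + 6.5% × R$5420.00 = R$748.30
Long-Term Care Levy: cap R$100820.00 − YTD R$100150.00 = R$670.00 subject; 3% × R$670.00 = R$20.10
Total withheld: R$748.30 + R$20.10 = R$768.40
Net pay: R$14220.00 − R$768.40 = R$13451.60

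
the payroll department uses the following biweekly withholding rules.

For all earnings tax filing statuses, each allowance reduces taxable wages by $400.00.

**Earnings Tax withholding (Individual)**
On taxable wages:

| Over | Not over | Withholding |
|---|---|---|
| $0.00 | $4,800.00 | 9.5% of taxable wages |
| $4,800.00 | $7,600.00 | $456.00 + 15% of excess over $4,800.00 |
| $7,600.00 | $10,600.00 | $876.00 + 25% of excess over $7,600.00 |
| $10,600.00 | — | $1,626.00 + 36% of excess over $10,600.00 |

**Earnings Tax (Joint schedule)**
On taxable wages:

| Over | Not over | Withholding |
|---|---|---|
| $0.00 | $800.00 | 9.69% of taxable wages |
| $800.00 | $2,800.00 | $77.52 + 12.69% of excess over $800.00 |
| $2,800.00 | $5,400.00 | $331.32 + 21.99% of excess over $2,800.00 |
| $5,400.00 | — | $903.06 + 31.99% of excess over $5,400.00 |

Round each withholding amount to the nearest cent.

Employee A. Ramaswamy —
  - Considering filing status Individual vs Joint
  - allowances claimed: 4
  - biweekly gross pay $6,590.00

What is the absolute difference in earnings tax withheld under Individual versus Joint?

$328.40

Earnings Tax (Individual): taxable = $6,590.00 − 4×$400.00 = $4,990.00
  $456.00 + 15% × ($4,990.00 − $4,800.00) = $456.00 + 15% × $190.00 = $484.50
Earnings Tax (Joint): taxable = $6,590.00 − 4×$400.00 = $4,990.00
  $331.32 + 21.99% × ($4,990.00 − $2,800.00) = $331.32 + 21.99% × $2,190.00 = $812.90
Difference: |$484.50 − $812.90| = $328.40 (higher under Joint)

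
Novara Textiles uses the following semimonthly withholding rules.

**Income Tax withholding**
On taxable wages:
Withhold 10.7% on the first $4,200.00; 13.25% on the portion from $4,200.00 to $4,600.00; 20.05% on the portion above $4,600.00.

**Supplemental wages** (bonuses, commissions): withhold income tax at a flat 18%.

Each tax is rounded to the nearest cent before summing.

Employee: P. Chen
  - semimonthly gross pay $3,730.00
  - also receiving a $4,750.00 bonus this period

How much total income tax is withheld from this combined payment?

Income Tax: taxable = $3,730.00
  10.7% × $3,730.00 = $399.11
Supplemental (18% flat on bonus): 18% × $4,750.00 = $855.00
Total income tax: $399.11 + $855.00 = $1,254.11

$1,254.11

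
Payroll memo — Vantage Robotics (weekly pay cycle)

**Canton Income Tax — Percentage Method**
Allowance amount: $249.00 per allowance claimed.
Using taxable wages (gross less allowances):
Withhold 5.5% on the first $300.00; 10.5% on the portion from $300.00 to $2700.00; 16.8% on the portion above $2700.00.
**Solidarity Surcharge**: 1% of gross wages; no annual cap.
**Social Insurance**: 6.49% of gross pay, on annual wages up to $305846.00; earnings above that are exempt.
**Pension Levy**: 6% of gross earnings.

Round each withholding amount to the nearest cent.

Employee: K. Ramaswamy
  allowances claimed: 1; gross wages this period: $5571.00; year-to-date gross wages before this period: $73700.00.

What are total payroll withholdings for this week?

Canton Income Tax: taxable = $5571.00 − 1×$249.00 = $5322.00
  $268.50 + 16.8% × ($5322.00 − $2700.00) = $268.50 + 16.8% × $2622.00 = $709.00
Solidarity Surcharge: 1% × $5571.00 = $55.71
Social Insurance: 6.49% × $5571.00 = $361.56
Pension Levy: 6% × $5571.00 = $334.26
Total: $709.00 + $55.71 + $361.56 + $334.26 = $1460.53

$1460.53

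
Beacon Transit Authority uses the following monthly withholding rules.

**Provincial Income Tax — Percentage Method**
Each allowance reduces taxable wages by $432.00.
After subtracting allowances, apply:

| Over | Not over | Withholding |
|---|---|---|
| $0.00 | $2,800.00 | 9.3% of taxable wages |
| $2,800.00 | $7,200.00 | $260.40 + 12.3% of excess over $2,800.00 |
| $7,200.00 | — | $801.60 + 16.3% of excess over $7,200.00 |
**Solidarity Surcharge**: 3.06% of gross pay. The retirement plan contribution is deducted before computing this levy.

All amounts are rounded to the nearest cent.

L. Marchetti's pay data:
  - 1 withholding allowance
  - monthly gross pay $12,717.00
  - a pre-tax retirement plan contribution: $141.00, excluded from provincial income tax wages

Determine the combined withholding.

Provincial Income Tax: taxable = $12,717.00 − $141.00 − 1×$432.00 = $12,144.00
  $801.60 + 16.3% × ($12,144.00 − $7,200.00) = $801.60 + 16.3% × $4,944.00 = $1,607.47
Solidarity Surcharge: 3.06% × $12,576.00 = $384.83
Total: $1,607.47 + $384.83 = $1,992.30

$1,992.30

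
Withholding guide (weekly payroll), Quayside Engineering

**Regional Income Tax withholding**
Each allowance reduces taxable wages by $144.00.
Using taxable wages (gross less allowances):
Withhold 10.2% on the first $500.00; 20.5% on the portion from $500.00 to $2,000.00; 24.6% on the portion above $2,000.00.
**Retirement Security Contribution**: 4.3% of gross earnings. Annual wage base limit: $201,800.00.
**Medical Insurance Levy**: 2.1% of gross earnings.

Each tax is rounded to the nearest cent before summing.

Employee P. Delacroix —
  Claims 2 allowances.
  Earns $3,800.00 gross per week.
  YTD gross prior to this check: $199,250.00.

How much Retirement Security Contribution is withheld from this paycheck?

Retirement Security Contribution: cap $201,800.00 − YTD $199,250.00 = $2,550.00 subject; 4.3% × $2,550.00 = $109.65

$109.65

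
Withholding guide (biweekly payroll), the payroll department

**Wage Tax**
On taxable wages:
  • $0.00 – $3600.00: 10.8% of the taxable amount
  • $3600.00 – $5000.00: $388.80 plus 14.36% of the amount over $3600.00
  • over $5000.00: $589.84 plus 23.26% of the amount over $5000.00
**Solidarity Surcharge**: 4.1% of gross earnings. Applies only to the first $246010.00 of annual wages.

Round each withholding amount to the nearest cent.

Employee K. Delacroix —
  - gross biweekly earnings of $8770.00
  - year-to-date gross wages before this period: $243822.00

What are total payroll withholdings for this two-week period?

Wage Tax: taxable = $8770.00
  $589.84 + 23.26% × ($8770.00 − $5000.00) = $589.84 + 23.26% × $3770.00 = $1466.74
Solidarity Surcharge: cap $246010.00 − YTD $243822.00 = $2188.00 subject; 4.1% × $2188.00 = $89.71
Total: $1466.74 + $89.71 = $1556.45

$1556.45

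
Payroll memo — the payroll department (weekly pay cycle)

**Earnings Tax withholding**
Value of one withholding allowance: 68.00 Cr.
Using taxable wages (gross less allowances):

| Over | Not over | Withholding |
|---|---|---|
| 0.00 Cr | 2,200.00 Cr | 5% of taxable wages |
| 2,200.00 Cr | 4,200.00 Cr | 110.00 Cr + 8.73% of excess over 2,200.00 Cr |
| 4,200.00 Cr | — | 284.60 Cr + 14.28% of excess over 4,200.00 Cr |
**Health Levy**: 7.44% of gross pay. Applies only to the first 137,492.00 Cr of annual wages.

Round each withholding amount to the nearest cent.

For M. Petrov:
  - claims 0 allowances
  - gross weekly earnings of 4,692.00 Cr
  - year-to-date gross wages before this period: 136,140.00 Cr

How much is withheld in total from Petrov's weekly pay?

455.45 Cr

Earnings Tax: taxable = 4,692.00 Cr
  284.60 Cr + 14.28% × (4,692.00 Cr − 4,200.00 Cr) = 284.60 Cr + 14.28% × 492.00 Cr = 354.86 Cr
Health Levy: cap 137,492.00 Cr − YTD 136,140.00 Cr = 1,352.00 Cr subject; 7.44% × 1,352.00 Cr = 100.59 Cr
Total: 354.86 Cr + 100.59 Cr = 455.45 Cr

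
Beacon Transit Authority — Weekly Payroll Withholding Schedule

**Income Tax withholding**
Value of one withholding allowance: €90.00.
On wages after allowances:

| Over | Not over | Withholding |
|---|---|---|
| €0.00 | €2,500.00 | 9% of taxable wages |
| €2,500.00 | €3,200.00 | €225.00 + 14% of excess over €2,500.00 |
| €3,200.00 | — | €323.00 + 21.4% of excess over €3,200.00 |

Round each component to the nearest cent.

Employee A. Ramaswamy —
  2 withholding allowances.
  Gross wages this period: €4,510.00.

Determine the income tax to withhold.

€564.82

Income Tax: taxable = €4,510.00 − 2×€90.00 = €4,330.00
  €323.00 + 21.4% × (€4,330.00 − €3,200.00) = €323.00 + 21.4% × €1,130.00 = €564.82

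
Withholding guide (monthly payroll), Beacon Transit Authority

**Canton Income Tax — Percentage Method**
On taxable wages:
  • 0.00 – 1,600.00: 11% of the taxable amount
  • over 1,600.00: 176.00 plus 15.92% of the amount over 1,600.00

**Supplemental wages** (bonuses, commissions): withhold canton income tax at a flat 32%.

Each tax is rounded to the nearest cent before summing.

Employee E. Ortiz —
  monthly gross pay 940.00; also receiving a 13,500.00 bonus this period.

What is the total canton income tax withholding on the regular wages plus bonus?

4,423.40

Canton Income Tax: taxable = 940.00
  11% × 940.00 = 103.40
Supplemental (32% flat on bonus): 32% × 13,500.00 = 4,320.00
Total canton income tax: 103.40 + 4,320.00 = 4,423.40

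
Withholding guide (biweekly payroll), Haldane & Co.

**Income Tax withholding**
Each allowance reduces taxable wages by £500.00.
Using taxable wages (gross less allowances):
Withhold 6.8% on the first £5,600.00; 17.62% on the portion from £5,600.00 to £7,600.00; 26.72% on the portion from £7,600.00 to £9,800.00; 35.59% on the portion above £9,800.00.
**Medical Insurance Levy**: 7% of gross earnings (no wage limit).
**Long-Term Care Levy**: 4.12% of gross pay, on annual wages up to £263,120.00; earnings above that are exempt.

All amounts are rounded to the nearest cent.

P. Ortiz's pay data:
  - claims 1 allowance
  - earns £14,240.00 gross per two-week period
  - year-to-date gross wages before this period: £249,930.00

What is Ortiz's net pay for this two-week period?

£9,976.48

Income Tax: taxable = £14,240.00 − 1×£500.00 = £13,740.00
  £1,321.04 + 35.59% × (£13,740.00 − £9,800.00) = £1,321.04 + 35.59% × £3,940.00 = £2,723.29
Medical Insurance Levy: 7% × £14,240.00 = £996.80
Long-Term Care Levy: cap £263,120.00 − YTD £249,930.00 = £13,190.00 subject; 4.12% × £13,190.00 = £543.43
Total withheld: £2,723.29 + £996.80 + £543.43 = £4,263.52
Net pay: £14,240.00 − £4,263.52 = £9,976.48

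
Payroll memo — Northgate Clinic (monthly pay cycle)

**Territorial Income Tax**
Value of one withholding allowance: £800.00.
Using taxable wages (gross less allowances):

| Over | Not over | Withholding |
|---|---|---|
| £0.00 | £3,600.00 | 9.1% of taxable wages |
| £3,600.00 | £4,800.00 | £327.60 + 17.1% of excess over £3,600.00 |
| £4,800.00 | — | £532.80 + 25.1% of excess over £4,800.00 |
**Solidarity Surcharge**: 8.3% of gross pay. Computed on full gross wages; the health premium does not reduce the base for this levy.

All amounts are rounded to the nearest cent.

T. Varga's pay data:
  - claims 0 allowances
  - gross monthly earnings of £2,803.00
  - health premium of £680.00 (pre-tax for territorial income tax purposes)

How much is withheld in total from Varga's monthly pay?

£425.84

Territorial Income Tax: taxable = £2,803.00 − £680.00 = £2,123.00
  9.1% × £2,123.00 = £193.19
Solidarity Surcharge: 8.3% × £2,803.00 = £232.65
Total: £193.19 + £232.65 = £425.84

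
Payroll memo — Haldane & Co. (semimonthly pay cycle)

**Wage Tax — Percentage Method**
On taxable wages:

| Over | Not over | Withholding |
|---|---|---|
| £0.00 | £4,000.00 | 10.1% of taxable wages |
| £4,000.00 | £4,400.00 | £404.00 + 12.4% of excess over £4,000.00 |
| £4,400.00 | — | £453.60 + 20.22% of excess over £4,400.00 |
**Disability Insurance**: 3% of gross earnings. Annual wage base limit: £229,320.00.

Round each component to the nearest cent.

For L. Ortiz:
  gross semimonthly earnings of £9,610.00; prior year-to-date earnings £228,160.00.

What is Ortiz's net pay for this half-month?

Wage Tax: taxable = £9,610.00
  £453.60 + 20.22% × (£9,610.00 − £4,400.00) = £453.60 + 20.22% × £5,210.00 = £1,507.06
Disability Insurance: cap £229,320.00 − YTD £228,160.00 = £1,160.00 subject; 3% × £1,160.00 = £34.80
Total withheld: £1,507.06 + £34.80 = £1,541.86
Net pay: £9,610.00 − £1,541.86 = £8,068.14

£8,068.14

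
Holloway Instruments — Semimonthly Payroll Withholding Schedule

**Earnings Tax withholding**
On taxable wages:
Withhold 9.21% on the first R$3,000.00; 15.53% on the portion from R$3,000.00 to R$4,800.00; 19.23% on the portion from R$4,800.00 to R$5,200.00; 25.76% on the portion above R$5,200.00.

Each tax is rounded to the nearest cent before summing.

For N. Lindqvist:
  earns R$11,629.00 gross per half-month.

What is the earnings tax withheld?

Earnings Tax: taxable = R$11,629.00
  R$632.76 + 25.76% × (R$11,629.00 − R$5,200.00) = R$632.76 + 25.76% × R$6,429.00 = R$2,288.87

R$2,288.87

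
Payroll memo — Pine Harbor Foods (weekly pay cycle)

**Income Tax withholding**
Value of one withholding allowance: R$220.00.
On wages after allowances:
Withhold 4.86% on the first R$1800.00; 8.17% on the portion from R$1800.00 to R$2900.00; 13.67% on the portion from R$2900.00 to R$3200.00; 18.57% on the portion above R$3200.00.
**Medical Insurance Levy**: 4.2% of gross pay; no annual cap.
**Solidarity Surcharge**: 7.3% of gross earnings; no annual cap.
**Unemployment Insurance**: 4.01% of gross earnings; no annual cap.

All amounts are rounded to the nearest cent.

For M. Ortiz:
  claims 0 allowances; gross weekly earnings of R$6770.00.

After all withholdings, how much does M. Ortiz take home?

R$4838.66

Income Tax: taxable = R$6770.00
  R$218.36 + 18.57% × (R$6770.00 − R$3200.00) = R$218.36 + 18.57% × R$3570.00 = R$881.31
Medical Insurance Levy: 4.2% × R$6770.00 = R$284.34
Solidarity Surcharge: 7.3% × R$6770.00 = R$494.21
Unemployment Insurance: 4.01% × R$6770.00 = R$271.48
Total withheld: R$881.31 + R$284.34 + R$494.21 + R$271.48 = R$1931.34
Net pay: R$6770.00 − R$1931.34 = R$4838.66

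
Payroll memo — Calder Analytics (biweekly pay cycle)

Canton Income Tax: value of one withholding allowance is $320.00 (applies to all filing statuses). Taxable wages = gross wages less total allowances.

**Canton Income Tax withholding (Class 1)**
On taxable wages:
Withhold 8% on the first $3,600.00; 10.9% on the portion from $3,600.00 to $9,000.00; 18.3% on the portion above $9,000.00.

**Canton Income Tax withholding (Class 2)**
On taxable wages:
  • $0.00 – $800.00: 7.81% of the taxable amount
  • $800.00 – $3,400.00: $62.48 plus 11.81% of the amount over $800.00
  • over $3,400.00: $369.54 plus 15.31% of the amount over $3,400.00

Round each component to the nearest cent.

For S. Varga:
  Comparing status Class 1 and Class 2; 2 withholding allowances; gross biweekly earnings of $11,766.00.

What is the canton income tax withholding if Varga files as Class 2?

$1,552.39

Canton Income Tax (Class 2): taxable = $11,766.00 − 2×$320.00 = $11,126.00
  $369.54 + 15.31% × ($11,126.00 − $3,400.00) = $369.54 + 15.31% × $7,726.00 = $1,552.39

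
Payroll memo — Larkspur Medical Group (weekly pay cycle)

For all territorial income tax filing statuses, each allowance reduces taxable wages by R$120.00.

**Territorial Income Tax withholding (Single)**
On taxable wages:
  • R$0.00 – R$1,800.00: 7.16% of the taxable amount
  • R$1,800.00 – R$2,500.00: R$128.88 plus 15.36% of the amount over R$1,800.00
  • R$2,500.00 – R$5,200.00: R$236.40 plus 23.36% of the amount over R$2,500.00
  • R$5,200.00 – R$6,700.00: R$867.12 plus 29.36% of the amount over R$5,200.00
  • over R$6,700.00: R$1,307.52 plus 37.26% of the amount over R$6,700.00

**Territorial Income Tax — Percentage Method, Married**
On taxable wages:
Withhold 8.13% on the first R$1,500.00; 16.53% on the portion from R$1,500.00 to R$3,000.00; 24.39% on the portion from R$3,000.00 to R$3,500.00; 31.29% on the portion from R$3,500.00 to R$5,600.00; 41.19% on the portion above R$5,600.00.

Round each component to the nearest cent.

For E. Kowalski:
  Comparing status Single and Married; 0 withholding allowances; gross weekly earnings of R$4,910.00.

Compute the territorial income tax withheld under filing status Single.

Territorial Income Tax (Single): taxable = R$4,910.00
  R$236.40 + 23.36% × (R$4,910.00 − R$2,500.00) = R$236.40 + 23.36% × R$2,410.00 = R$799.38

R$799.38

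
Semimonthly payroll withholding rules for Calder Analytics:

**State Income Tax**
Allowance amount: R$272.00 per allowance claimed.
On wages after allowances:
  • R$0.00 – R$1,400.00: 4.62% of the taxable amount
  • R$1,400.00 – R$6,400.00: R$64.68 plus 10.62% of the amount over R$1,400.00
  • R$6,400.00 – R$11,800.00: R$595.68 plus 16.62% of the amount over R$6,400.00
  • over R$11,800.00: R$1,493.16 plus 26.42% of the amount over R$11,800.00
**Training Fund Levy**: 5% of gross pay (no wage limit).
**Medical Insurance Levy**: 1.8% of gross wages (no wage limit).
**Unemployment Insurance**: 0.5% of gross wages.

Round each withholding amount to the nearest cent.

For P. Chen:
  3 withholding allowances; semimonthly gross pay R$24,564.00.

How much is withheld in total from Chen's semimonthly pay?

R$6,442.99

State Income Tax: taxable = R$24,564.00 − 3×R$272.00 = R$23,748.00
  R$1,493.16 + 26.42% × (R$23,748.00 − R$11,800.00) = R$1,493.16 + 26.42% × R$11,948.00 = R$4,649.82
Training Fund Levy: 5% × R$24,564.00 = R$1,228.20
Medical Insurance Levy: 1.8% × R$24,564.00 = R$442.15
Unemployment Insurance: 0.5% × R$24,564.00 = R$122.82
Total: R$4,649.82 + R$1,228.20 + R$442.15 + R$122.82 = R$6,442.99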